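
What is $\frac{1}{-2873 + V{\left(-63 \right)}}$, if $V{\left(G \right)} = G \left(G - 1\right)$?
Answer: $\frac{1}{1159} \approx 0.00086281$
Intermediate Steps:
$V{\left(G \right)} = G \left(-1 + G\right)$
$\frac{1}{-2873 + V{\left(-63 \right)}} = \frac{1}{-2873 - 63 \left(-1 - 63\right)} = \frac{1}{-2873 - -4032} = \frac{1}{-2873 + 4032} = \frac{1}{1159}$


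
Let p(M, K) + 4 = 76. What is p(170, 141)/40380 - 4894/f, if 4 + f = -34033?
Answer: 16672532/114534505 ≈ 0.14557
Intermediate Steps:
p(M, K) = 72 (p(M, K) = -4 + 76 = 72)
f = -34037 (f = -4 - 34033 = -34037)
p(170, 141)/40380 - 4894/f = 72/40380 - 4894/(-34037) = 72*(1/40380) - 4894*(-1/34037) = 6/3365 + 4894/34037 = 16672532/114534505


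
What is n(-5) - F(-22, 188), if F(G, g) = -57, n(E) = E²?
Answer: 82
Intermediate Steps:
n(-5) - F(-22, 188) = (-5)² - 1*(-57) = 25 + 57 = 82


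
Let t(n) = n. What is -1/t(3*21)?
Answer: -1/63 ≈ -0.015873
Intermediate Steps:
-1/t(3*21) = -1/(3*21) = -1/63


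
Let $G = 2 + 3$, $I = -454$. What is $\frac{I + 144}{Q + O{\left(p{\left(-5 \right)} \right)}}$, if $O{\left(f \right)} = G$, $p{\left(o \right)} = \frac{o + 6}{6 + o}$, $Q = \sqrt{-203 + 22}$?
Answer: $- \frac{775}{103} + \frac{155 i \sqrt{181}}{103} \approx -7.5243 + 20.246 i$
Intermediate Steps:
$Q = i \sqrt{181}$ ($Q = \sqrt{-181} = i \sqrt{181} \approx 13.454 i$)
$p{\left(o \right)} = 1$ ($p{\left(o \right)} = \frac{6 + o}{6 + o} = 1$)
$G = 5$
$O{\left(f \right)} = 5$
$\frac{I + 144}{Q + O{\left(p{\left(-5 \right)} \right)}} = \frac{-454 + 144}{i \sqrt{181} + 5} = - \frac{310}{5 + i \sqrt{181}}$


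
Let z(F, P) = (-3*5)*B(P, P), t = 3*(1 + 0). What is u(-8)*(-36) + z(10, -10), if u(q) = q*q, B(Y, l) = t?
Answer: -2349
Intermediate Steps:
t = 3 (t = 3*1 = 3)
B(Y, l) = 3
z(F, P) = -45 (z(F, P) = -3*5*3 = -15*3 = -45)
u(q) = q²
u(-8)*(-36) + z(10, -10) = (-8)²*(-36) - 45 = 64*(-36) - 45 = -2304 - 45 = -2349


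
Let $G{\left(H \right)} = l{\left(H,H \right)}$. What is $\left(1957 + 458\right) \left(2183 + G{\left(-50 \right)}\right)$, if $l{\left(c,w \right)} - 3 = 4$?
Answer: $5288850$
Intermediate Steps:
$l{\left(c,w \right)} = 7$ ($l{\left(c,w \right)} = 3 + 4 = 7$)
$G{\left(H \right)} = 7$
$\left(1957 + 458\right) \left(2183 + G{\left(-50 \right)}\right) = \left(1957 + 458\right) \left(2183 + 7\right) = 2415 \cdot 2190 = 5288850$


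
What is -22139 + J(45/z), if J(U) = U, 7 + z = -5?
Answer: -88571/4 ≈ -22143.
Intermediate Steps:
z = -12 (z = -7 - 5 = -12)
-22139 + J(45/z) = -22139 + 45/(-12) = -22139 + 45*(-1/12) = -22139 - 15/4 = -88571/4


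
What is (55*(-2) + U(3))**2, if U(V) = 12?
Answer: 9604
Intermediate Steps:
(55*(-2) + U(3))**2 = (55*(-2) + 12)**2 = (-110 + 12)**2 = (-98)**2 = 9604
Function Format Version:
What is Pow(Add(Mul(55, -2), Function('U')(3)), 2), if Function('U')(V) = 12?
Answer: 9604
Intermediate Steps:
Pow(Add(Mul(55, -2), Function('U')(3)), 2) = Pow(Add(Mul(55, -2), 12), 2) = Pow(Add(-110, 12), 2) = Pow(-98, 2) = 9604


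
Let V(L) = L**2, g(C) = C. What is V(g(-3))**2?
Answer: 81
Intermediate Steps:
V(g(-3))**2 = ((-3)**2)**2 = 9**2 = 81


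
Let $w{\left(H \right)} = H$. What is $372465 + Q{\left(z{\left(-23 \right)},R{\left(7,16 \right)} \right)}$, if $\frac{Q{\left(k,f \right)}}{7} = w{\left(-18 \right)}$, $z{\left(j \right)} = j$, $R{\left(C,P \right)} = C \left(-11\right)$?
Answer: $372339$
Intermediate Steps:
$R{\left(C,P \right)} = - 11 C$
$Q{\left(k,f \right)} = -126$ ($Q{\left(k,f \right)} = 7 \left(-18\right) = -126$)
$372465 + Q{\left(z{\left(-23 \right)},R{\left(7,16 \right)} \right)} = 372465 - 126 = 372339$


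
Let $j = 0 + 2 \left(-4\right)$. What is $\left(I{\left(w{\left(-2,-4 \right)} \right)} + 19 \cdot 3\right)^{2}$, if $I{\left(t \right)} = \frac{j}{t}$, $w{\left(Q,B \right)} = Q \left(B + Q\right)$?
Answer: $\frac{28561}{9} \approx 3173.4$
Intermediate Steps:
$j = -8$ ($j = 0 - 8 = -8$)
$I{\left(t \right)} = - \frac{8}{t}$
$\left(I{\left(w{\left(-2,-4 \right)} \right)} + 19 \cdot 3\right)^{2} = \left(- \frac{8}{\left(-2\right) \left(-4 - 2\right)} + 19 \cdot 3\right)^{2} = \left(- \frac{8}{\left(-2\right) \left(-6\right)} + 57\right)^{2} = \left(- \frac{8}{12} + 57\right)^{2} = \left(\left(-8\right) \frac{1}{12} + 57\right)^{2} = \left(- \frac{2}{3} + 57\right)^{2} = \left(\frac{169}{3}\right)^{2} = \frac{28561}{9}$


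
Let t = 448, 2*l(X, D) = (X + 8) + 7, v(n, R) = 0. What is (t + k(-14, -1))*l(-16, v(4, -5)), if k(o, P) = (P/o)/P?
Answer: -6271/28 ≈ -223.96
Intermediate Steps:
k(o, P) = 1/o
l(X, D) = 15/2 + X/2 (l(X, D) = ((X + 8) + 7)/2 = ((8 + X) + 7)/2 = (15 + X)/2 = 15/2 + X/2)
(t + k(-14, -1))*l(-16, v(4, -5)) = (448 + 1/(-14))*(15/2 + (½)*(-16)) = (448 - 1/14)*(15/2 - 8) = (6271/14)*(-½) = -6271/28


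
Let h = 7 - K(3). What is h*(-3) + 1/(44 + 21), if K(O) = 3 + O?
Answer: -194/65 ≈ -2.9846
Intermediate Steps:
h = 1 (h = 7 - (3 + 3) = 7 - 1*6 = 7 - 6 = 1)
h*(-3) + 1/(44 + 21) = 1*(-3) + 1/(44 + 21) = -3 + 1/65 = -194/65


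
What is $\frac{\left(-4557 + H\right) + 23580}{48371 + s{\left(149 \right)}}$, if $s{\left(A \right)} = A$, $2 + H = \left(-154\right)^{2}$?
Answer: $\frac{42737}{48520} \approx 0.88081$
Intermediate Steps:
$H = 23714$ ($H = -2 + \left(-154\right)^{2} = -2 + 23716 = 23714$)
$\frac{\left(-4557 + H\right) + 23580}{48371 + s{\left(149 \right)}} = \frac{\left(-4557 + 23714\right) + 23580}{48371 + 149} = \frac{19157 + 23580}{48520} = 42737 \cdot \frac{1}{48520} = \frac{42737}{48520}$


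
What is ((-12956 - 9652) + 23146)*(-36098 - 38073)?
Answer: -39903998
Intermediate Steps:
((-12956 - 9652) + 23146)*(-36098 - 38073) = (-22608 + 23146)*(-74171) = 538*(-74171) = -39903998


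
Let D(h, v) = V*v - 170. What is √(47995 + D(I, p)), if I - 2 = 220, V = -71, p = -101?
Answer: 2*√13749 ≈ 234.51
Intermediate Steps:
I = 222 (I = 2 + 220 = 222)
D(h, v) = -170 - 71*v (D(h, v) = -71*v - 170 = -170 - 71*v)
√(47995 + D(I, p)) = √(47995 + (-170 - 71*(-101))) = √(47995 + (-170 + 7171)) = √(47995 + 7001) = √54996 = 2*√13749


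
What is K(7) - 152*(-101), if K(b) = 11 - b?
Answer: 15356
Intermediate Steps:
K(7) - 152*(-101) = (11 - 1*7) - 152*(-101) = (11 - 7) + 15352 = 4 + 15352 = 15356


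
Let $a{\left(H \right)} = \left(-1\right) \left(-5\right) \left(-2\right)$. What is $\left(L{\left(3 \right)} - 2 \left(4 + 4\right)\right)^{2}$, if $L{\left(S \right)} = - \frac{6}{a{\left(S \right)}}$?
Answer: $\frac{5929}{25} \approx 237.16$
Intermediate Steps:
$a{\left(H \right)} = -10$ ($a{\left(H \right)} = 5 \left(-2\right) = -10$)
$L{\left(S \right)} = \frac{3}{5}$ ($L{\left(S \right)} = - \frac{6}{-10} = \left(-6\right) \left(- \frac{1}{10}\right) = \frac{3}{5}$)
$\left(L{\left(3 \right)} - 2 \left(4 + 4\right)\right)^{2} = \left(\frac{3}{5} - 2 \left(4 + 4\right)\right)^{2} = \left(\frac{3}{5} - 16\right)^{2} = \left(- \frac{77}{5}\right)^{2} = \frac{5929}{25}$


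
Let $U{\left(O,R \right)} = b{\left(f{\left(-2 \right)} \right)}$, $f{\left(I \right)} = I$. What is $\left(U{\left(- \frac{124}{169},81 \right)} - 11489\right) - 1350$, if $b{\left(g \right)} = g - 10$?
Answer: $-12851$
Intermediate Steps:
$b{\left(g \right)} = -10 + g$ ($b{\left(g \right)} = g - 10 = -10 + g$)
$U{\left(O,R \right)} = -12$ ($U{\left(O,R \right)} = -10 - 2 = -12$)
$\left(U{\left(- \frac{124}{169},81 \right)} - 11489\right) - 1350 = \left(-12 - 11489\right) - 1350 = -11501 - 1350 = -12851$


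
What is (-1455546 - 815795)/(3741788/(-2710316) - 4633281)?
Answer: 1539012963439/3139414842146 ≈ 0.49022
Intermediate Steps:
(-1455546 - 815795)/(3741788/(-2710316) - 4633281) = -2271341/(3741788*(-1/2710316) - 4633281) = -2271341/(-935447/677579 - 4633281) = -2271341/(-3139414842146/677579) = -2271341*(-677579/3139414842146) = 1539012963439/3139414842146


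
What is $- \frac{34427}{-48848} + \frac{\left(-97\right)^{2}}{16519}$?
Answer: $\frac{1028310445}{806920112} \approx 1.2744$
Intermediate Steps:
$- \frac{34427}{-48848} + \frac{\left(-97\right)^{2}}{16519} = \left(-34427\right) \left(- \frac{1}{48848}\right) + 9409 \cdot \frac{1}{16519} = \frac{34427}{48848} + \frac{9409}{16519} = \frac{1028310445}{806920112}$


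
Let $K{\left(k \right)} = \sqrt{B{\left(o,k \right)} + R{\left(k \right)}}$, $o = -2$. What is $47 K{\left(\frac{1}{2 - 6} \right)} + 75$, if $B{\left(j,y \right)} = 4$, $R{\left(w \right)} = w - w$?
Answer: $169$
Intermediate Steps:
$R{\left(w \right)} = 0$
$K{\left(k \right)} = 2$ ($K{\left(k \right)} = \sqrt{4 + 0} = \sqrt{4} = 2$)
$47 K{\left(\frac{1}{2 - 6} \right)} + 75 = 47 \cdot 2 + 75 = 94 + 75 = 169$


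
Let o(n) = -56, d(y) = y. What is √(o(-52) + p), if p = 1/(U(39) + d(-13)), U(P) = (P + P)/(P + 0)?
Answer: I*√6787/11 ≈ 7.4894*I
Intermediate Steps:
U(P) = 2 (U(P) = (2*P)/P = 2)
p = -1/11 (p = 1/(2 - 13) = 1/(-11) = -1/11 ≈ -0.090909)
√(o(-52) + p) = √(-56 - 1/11) = √(-617/11) = I*√6787/11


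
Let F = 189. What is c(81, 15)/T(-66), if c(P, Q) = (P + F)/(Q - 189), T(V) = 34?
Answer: -45/986 ≈ -0.045639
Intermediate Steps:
c(P, Q) = (189 + P)/(-189 + Q) (c(P, Q) = (P + 189)/(Q - 189) = (189 + P)/(-189 + Q))
c(81, 15)/T(-66) = ((189 + 81)/(-189 + 15))/34 = (270/(-174))*(1/34) = -1/174*270*(1/34) = -45/29*1/34 = -45/986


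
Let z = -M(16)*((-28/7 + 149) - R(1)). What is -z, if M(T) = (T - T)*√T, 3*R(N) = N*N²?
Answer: 0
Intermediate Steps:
R(N) = N³/3 (R(N) = (N*N²)/3 = N³/3)
M(T) = 0 (M(T) = 0*√T = 0)
z = 0 (z = -0*((-28/7 + 149) - 1³/3) = -0*((-28*⅐ + 149) - 1/3) = -0*((-4 + 149) - 1*⅓) = -0*(145 - ⅓) = -0*434/3 = -1*0 = 0)
-z = -1*0 = 0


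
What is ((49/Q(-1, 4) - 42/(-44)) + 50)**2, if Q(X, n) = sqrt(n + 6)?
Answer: 6864247/2420 + 54929*sqrt(10)/110 ≈ 4415.6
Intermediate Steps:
Q(X, n) = sqrt(6 + n)
((49/Q(-1, 4) - 42/(-44)) + 50)**2 = ((49/(sqrt(6 + 4)) - 42/(-44)) + 50)**2 = ((49/(sqrt(10)) - 42*(-1/44)) + 50)**2 = ((49*(sqrt(10)/10) + 21/22) + 50)**2 = ((49*sqrt(10)/10 + 21/22) + 50)**2 = ((21/22 + 49*sqrt(10)/10) + 50)**2 = (1121/22 + 49*sqrt(10)/10)**2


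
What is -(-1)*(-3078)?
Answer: -3078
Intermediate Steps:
-(-1)*(-3078) = -1*3078 = -3078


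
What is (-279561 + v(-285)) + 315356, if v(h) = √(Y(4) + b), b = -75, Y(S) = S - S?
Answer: 35795 + 5*I*√3 ≈ 35795.0 + 8.6602*I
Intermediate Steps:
Y(S) = 0
v(h) = 5*I*√3 (v(h) = √(0 - 75) = √(-75) = 5*I*√3)
(-279561 + v(-285)) + 315356 = (-279561 + 5*I*√3) + 315356 = 35795 + 5*I*√3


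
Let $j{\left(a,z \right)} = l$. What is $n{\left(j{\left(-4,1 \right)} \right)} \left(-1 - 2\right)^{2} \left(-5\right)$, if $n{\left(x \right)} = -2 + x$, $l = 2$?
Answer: $0$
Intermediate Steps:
$j{\left(a,z \right)} = 2$
$n{\left(j{\left(-4,1 \right)} \right)} \left(-1 - 2\right)^{2} \left(-5\right) = \left(-2 + 2\right) \left(-1 - 2\right)^{2} \left(-5\right) = 0 \left(-3\right)^{2} \left(-5\right) = 0 \cdot 9 \left(-5\right) = 0 \left(-5\right) = 0$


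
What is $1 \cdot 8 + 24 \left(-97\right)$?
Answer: $-2320$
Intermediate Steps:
$1 \cdot 8 + 24 \left(-97\right) = 8 - 2328 = -2320$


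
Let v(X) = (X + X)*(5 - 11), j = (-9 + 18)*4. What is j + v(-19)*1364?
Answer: 311028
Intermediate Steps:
j = 36 (j = 9*4 = 36)
v(X) = -12*X (v(X) = (2*X)*(-6) = -12*X)
j + v(-19)*1364 = 36 - 12*(-19)*1364 = 36 + 228*1364 = 36 + 310992 = 311028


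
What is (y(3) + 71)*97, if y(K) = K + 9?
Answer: 8051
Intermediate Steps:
y(K) = 9 + K
(y(3) + 71)*97 = ((9 + 3) + 71)*97 = (12 + 71)*97 = 83*97 = 8051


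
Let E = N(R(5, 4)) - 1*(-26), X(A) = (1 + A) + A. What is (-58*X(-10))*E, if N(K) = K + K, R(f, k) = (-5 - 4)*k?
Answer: -50692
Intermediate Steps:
R(f, k) = -9*k
N(K) = 2*K
X(A) = 1 + 2*A
E = -46 (E = 2*(-9*4) - 1*(-26) = 2*(-36) + 26 = -72 + 26 = -46)
(-58*X(-10))*E = -58*(1 + 2*(-10))*(-46) = -58*(1 - 20)*(-46) = -58*(-19)*(-46) = 1102*(-46) = -50692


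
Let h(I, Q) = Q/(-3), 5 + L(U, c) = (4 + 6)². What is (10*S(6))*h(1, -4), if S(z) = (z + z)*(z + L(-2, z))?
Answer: 16160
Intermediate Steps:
L(U, c) = 95 (L(U, c) = -5 + (4 + 6)² = -5 + 10² = -5 + 100 = 95)
h(I, Q) = -Q/3 (h(I, Q) = Q*(-⅓) = -Q/3)
S(z) = 2*z*(95 + z) (S(z) = (z + z)*(z + 95) = (2*z)*(95 + z) = 2*z*(95 + z))
(10*S(6))*h(1, -4) = (10*(2*6*(95 + 6)))*(-⅓*(-4)) = (10*(2*6*101))*(4/3) = (10*1212)*(4/3) = 12120*(4/3) = 16160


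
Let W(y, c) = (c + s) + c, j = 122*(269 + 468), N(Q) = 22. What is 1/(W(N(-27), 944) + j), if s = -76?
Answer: 1/91726 ≈ 1.0902e-5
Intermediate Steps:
j = 89914 (j = 122*737 = 89914)
W(y, c) = -76 + 2*c (W(y, c) = (c - 76) + c = (-76 + c) + c = -76 + 2*c)
1/(W(N(-27), 944) + j) = 1/((-76 + 2*944) + 89914) = 1/((-76 + 1888) + 89914) = 1/(1812 + 89914) = 1/91726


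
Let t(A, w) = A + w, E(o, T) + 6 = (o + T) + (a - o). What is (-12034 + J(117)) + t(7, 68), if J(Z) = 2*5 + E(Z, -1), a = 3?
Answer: -11953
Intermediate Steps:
E(o, T) = -3 + T (E(o, T) = -6 + ((o + T) + (3 - o)) = -6 + ((T + o) + (3 - o)) = -6 + (3 + T) = -3 + T)
J(Z) = 6 (J(Z) = 2*5 + (-3 - 1) = 10 - 4 = 6)
(-12034 + J(117)) + t(7, 68) = (-12034 + 6) + (7 + 68) = -12028 + 75 = -11953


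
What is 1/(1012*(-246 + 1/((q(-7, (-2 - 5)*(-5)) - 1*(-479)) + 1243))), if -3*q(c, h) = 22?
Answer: -1286/320151513 ≈ -4.0168e-6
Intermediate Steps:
q(c, h) = -22/3 (q(c, h) = -1/3*22 = -22/3)
1/(1012*(-246 + 1/((q(-7, (-2 - 5)*(-5)) - 1*(-479)) + 1243))) = 1/(1012*(-246 + 1/((-22/3 - 1*(-479)) + 1243))) = 1/(1012*(-246 + 1/((-22/3 + 479) + 1243))) = 1/(1012*(-246 + 1/(1415/3 + 1243))) = 1/(1012*(-246 + 1/(5144/3))) = 1/(1012*(-246 + 3/5144)) = 1/(1012*(-1265421/5144)) = 1/(-320151513/1286) = -1286/320151513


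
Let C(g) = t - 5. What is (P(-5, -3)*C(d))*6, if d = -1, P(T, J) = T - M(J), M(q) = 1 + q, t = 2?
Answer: 54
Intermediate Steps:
P(T, J) = -1 + T - J (P(T, J) = T - (1 + J) = T + (-1 - J) = -1 + T - J)
C(g) = -3 (C(g) = 2 - 5 = -3)
(P(-5, -3)*C(d))*6 = ((-1 - 5 - 1*(-3))*(-3))*6 = ((-1 - 5 + 3)*(-3))*6 = -3*(-3)*6 = 9*6 = 54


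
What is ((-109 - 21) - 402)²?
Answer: 283024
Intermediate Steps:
((-109 - 21) - 402)² = (-130 - 402)² = (-532)² = 283024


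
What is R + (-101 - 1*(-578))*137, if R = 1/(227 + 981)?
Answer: 78941593/1208 ≈ 65349.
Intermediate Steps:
R = 1/1208 ≈ 0.00082781
R + (-101 - 1*(-578))*137 = 1/1208 + (-101 - 1*(-578))*137 = 1/1208 + (-101 + 578)*137 = 1/1208 + 477*137 = 1/1208 + 65349 = 78941593/1208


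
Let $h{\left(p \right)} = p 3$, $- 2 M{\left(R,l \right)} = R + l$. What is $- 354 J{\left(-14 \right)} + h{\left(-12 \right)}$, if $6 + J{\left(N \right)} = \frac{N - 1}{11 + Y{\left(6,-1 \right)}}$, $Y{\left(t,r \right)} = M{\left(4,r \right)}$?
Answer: $\frac{50292}{19} \approx 2646.9$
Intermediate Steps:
$M{\left(R,l \right)} = - \frac{R}{2} - \frac{l}{2}$ ($M{\left(R,l \right)} = - \frac{R + l}{2} = - \frac{R}{2} - \frac{l}{2}$)
$Y{\left(t,r \right)} = -2 - \frac{r}{2}$ ($Y{\left(t,r \right)} = \left(- \frac{1}{2}\right) 4 - \frac{r}{2} = -2 - \frac{r}{2}$)
$J{\left(N \right)} = - \frac{116}{19} + \frac{2 N}{19}$ ($J{\left(N \right)} = -6 + \frac{N - 1}{11 - \frac{3}{2}} = -6 + \frac{-1 + N}{11 + \left(-2 + \frac{1}{2}\right)} = -6 + \frac{-1 + N}{11 - \frac{3}{2}} = -6 + \frac{-1 + N}{\frac{19}{2}} = -6 + \left(-1 + N\right) \frac{2}{19} = -6 + \left(- \frac{2}{19} + \frac{2 N}{19}\right) = - \frac{116}{19} + \frac{2 N}{19}$)
$h{\left(p \right)} = 3 p$
$- 354 J{\left(-14 \right)} + h{\left(-12 \right)} = - 354 \left(- \frac{116}{19} + \frac{2}{19} \left(-14\right)\right) + 3 \left(-12\right) = - 354 \left(- \frac{116}{19} - \frac{28}{19}\right) - 36 = \left(-354\right) \left(- \frac{144}{19}\right) - 36 = \frac{50976}{19} - 36 = \frac{50292}{19}$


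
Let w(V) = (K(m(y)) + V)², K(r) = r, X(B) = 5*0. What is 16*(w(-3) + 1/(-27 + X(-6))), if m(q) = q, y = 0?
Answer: 3872/27 ≈ 143.41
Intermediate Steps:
X(B) = 0
w(V) = V² (w(V) = (0 + V)² = V²)
16*(w(-3) + 1/(-27 + X(-6))) = 16*((-3)² + 1/(-27 + 0)) = 16*(9 + 1/(-27)) = 16*(9 - 1/27) = 16*(242/27) = 3872/27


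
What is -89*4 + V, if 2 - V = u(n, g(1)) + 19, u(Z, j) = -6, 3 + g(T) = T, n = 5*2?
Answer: -367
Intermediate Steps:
n = 10
g(T) = -3 + T
V = -11 (V = 2 - (-6 + 19) = 2 - 1*13 = 2 - 13 = -11)
-89*4 + V = -89*4 - 11 = -356 - 11 = -367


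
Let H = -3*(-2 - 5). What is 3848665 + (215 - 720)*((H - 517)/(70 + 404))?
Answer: 912258845/237 ≈ 3.8492e+6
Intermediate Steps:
H = 21 (H = -3*(-7) = 21)
3848665 + (215 - 720)*((H - 517)/(70 + 404)) = 3848665 + (215 - 720)*((21 - 517)/(70 + 404)) = 3848665 - (-250480)/474 = 3848665 - 505*(-248/237) = 3848665 + 125240/237 = 912258845/237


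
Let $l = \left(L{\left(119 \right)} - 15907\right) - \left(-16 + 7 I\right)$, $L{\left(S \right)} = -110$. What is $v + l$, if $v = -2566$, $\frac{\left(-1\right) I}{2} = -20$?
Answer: $-18847$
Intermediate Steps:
$I = 40$ ($I = \left(-2\right) \left(-20\right) = 40$)
$l = -16281$ ($l = \left(-110 - 15907\right) + \left(16 - 280\right) = -16017 + \left(16 - 280\right) = -16017 - 264 = -16281$)
$v + l = -2566 - 16281 = -18847$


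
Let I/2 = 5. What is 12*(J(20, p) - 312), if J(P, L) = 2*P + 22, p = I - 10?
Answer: -3000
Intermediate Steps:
I = 10 (I = 2*5 = 10)
p = 0 (p = 10 - 10 = 0)
J(P, L) = 22 + 2*P
12*(J(20, p) - 312) = 12*((22 + 2*20) - 312) = 12*((22 + 40) - 312) = 12*(62 - 312) = 12*(-250) = -3000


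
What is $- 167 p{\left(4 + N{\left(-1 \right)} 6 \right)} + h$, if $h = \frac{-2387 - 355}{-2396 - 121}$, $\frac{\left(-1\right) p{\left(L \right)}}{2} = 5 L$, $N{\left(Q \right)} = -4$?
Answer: $- \frac{28021686}{839} \approx -33399.0$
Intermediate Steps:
$p{\left(L \right)} = - 10 L$ ($p{\left(L \right)} = - 2 \cdot 5 L = - 10 L$)
$h = \frac{914}{839}$ ($h = - \frac{2742}{-2517} = \left(-2742\right) \left(- \frac{1}{2517}\right) = \frac{914}{839} \approx 1.0894$)
$- 167 p{\left(4 + N{\left(-1 \right)} 6 \right)} + h = - 167 \left(- 10 \left(4 - 24\right)\right) + \frac{914}{839} = - 167 \left(\left(-10\right) \left(-20\right)\right) + \frac{914}{839} = \left(-167\right) 200 + \frac{914}{839} = -33400 + \frac{914}{839} = - \frac{28021686}{839}$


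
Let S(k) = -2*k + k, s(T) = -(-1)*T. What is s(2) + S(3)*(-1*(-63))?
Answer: -187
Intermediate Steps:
s(T) = T
S(k) = -k
s(2) + S(3)*(-1*(-63)) = 2 + (-1*3)*(-1*(-63)) = 2 - 3*63 = 2 - 189 = -187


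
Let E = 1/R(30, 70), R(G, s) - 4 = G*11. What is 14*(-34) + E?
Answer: -158983/334 ≈ -476.00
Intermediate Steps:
R(G, s) = 4 + 11*G (R(G, s) = 4 + G*11 = 4 + 11*G)
E = 1/334 (E = 1/(4 + 11*30) = 1/(4 + 330) = 1/334 ≈ 0.0029940)
14*(-34) + E = 14*(-34) + 1/334 = -476 + 1/334 = -158983/334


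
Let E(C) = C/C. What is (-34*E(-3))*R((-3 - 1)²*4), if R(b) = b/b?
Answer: -34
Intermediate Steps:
E(C) = 1
R(b) = 1
(-34*E(-3))*R((-3 - 1)²*4) = -34*1*1 = -34*1 = -34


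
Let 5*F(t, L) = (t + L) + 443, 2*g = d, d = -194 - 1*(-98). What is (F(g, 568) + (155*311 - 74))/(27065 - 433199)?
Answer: -120809/1015335 ≈ -0.11898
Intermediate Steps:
d = -96 (d = -194 + 98 = -96)
g = -48 (g = (½)*(-96) = -48)
F(t, L) = 443/5 + L/5 + t/5 (F(t, L) = ((t + L) + 443)/5 = ((L + t) + 443)/5 = (443 + L + t)/5 = 443/5 + L/5 + t/5)
(F(g, 568) + (155*311 - 74))/(27065 - 433199) = ((443/5 + (⅕)*568 + (⅕)*(-48)) + (155*311 - 74))/(27065 - 433199) = ((443/5 + 568/5 - 48/5) + (48205 - 74))/(-406134) = (963/5 + 48131)*(-1/406134) = (241618/5)*(-1/406134) = -120809/1015335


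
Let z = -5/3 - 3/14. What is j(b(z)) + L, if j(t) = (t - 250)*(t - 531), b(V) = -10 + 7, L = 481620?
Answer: 616722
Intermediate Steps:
z = -79/42 (z = -5*⅓ - 3*1/14 = -5/3 - 3/14 = -79/42 ≈ -1.8810)
b(V) = -3
j(t) = (-531 + t)*(-250 + t) (j(t) = (-250 + t)*(-531 + t) = (-531 + t)*(-250 + t))
j(b(z)) + L = (132750 + (-3)² - 781*(-3)) + 481620 = (132750 + 9 + 2343) + 481620 = 135102 + 481620 = 616722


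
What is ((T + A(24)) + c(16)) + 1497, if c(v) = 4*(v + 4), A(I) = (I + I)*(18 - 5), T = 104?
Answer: 2305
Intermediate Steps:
A(I) = 26*I (A(I) = (2*I)*13 = 26*I)
c(v) = 16 + 4*v (c(v) = 4*(4 + v) = 16 + 4*v)
((T + A(24)) + c(16)) + 1497 = ((104 + 26*24) + (16 + 4*16)) + 1497 = ((104 + 624) + (16 + 64)) + 1497 = (728 + 80) + 1497 = 808 + 1497 = 2305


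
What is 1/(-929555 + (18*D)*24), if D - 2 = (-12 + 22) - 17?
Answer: -1/931715 ≈ -1.0733e-6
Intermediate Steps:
D = -5 (D = 2 + ((-12 + 22) - 17) = 2 + (10 - 17) = 2 - 7 = -5)
1/(-929555 + (18*D)*24) = 1/(-929555 + (18*(-5))*24) = 1/(-929555 - 90*24) = 1/(-929555 - 2160) = 1/(-931715) = -1/931715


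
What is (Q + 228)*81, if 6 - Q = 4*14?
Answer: 14418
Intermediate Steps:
Q = -50 (Q = 6 - 4*14 = 6 - 1*56 = 6 - 56 = -50)
(Q + 228)*81 = (-50 + 228)*81 = 178*81 = 14418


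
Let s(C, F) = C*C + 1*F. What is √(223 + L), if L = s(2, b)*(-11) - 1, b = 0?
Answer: √178 ≈ 13.342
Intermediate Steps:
s(C, F) = F + C² (s(C, F) = C² + F = F + C²)
L = -45 (L = (0 + 2²)*(-11) - 1 = (0 + 4)*(-11) - 1 = 4*(-11) - 1 = -44 - 1 = -45)
√(223 + L) = √(223 - 45) = √178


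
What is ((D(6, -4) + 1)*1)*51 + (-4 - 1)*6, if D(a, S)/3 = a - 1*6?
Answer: 21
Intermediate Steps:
D(a, S) = -18 + 3*a (D(a, S) = 3*(a - 1*6) = 3*(a - 6) = 3*(-6 + a) = -18 + 3*a)
((D(6, -4) + 1)*1)*51 + (-4 - 1)*6 = (((-18 + 3*6) + 1)*1)*51 + (-4 - 1)*6 = (((-18 + 18) + 1)*1)*51 - 5*6 = ((0 + 1)*1)*51 - 30 = (1*1)*51 - 30 = 1*51 - 30 = 51 - 30 = 21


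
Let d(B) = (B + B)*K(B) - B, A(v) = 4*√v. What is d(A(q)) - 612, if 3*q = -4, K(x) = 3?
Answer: -612 + 40*I*√3/3 ≈ -612.0 + 23.094*I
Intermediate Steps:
q = -4/3 (q = (⅓)*(-4) = -4/3 ≈ -1.3333)
d(B) = 5*B (d(B) = (B + B)*3 - B = (2*B)*3 - B = 6*B - B = 5*B)
d(A(q)) - 612 = 5*(4*√(-4/3)) - 612 = 5*(4*(2*I*√3/3)) - 612 = 5*(8*I*√3/3) - 612 = 40*I*√3/3 - 612 = -612 + 40*I*√3/3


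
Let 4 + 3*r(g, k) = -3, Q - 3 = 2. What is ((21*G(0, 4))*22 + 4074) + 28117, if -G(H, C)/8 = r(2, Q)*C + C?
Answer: 51903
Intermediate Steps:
Q = 5 (Q = 3 + 2 = 5)
r(g, k) = -7/3 (r(g, k) = -4/3 + (⅓)*(-3) = -4/3 - 1 = -7/3)
G(H, C) = 32*C/3 (G(H, C) = -8*(-7*C/3 + C) = -(-32)*C/3 = 32*C/3)
((21*G(0, 4))*22 + 4074) + 28117 = ((21*((32/3)*4))*22 + 4074) + 28117 = ((21*(128/3))*22 + 4074) + 28117 = (896*22 + 4074) + 28117 = (19712 + 4074) + 28117 = 23786 + 28117 = 51903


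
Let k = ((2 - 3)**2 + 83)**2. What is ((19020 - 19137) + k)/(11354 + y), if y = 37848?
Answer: 6939/49202 ≈ 0.14103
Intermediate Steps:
k = 7056 (k = ((-1)**2 + 83)**2 = (1 + 83)**2 = 84**2 = 7056)
((19020 - 19137) + k)/(11354 + y) = ((19020 - 19137) + 7056)/(11354 + 37848) = (-117 + 7056)/49202 = 6939*(1/49202) = 6939/49202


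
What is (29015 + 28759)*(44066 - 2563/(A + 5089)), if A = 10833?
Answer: 20267589740343/7961 ≈ 2.5459e+9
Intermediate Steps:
(29015 + 28759)*(44066 - 2563/(A + 5089)) = (29015 + 28759)*(44066 - 2563/(10833 + 5089)) = 57774*(44066 - 2563/15922) = 57774*(701616289/15922) = 20267589740343/7961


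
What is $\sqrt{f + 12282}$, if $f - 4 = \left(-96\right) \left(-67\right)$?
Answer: $7 \sqrt{382} \approx 136.81$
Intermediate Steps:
$f = 6436$ ($f = 4 - -6432 = 4 + 6432 = 6436$)
$\sqrt{f + 12282} = \sqrt{6436 + 12282} = \sqrt{18718} = 7 \sqrt{382}$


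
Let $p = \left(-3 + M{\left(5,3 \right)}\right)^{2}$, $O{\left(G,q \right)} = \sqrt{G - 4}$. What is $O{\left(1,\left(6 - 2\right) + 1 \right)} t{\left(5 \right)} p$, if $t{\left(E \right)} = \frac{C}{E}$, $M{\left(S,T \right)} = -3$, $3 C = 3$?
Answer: $\frac{36 i \sqrt{3}}{5} \approx 12.471 i$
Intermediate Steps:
$C = 1$ ($C = \frac{1}{3} \cdot 3 = 1$)
$t{\left(E \right)} = \frac{1}{E}$ ($t{\left(E \right)} = 1 \frac{1}{E} = \frac{1}{E}$)
$O{\left(G,q \right)} = \sqrt{-4 + G}$
$p = 36$ ($p = \left(-3 - 3\right)^{2} = \left(-6\right)^{2} = 36$)
$O{\left(1,\left(6 - 2\right) + 1 \right)} t{\left(5 \right)} p = \frac{\sqrt{-4 + 1}}{5} \cdot 36 = \sqrt{-3} \cdot \frac{1}{5} \cdot 36 = i \sqrt{3} \cdot \frac{1}{5} \cdot 36 = \frac{i \sqrt{3}}{5} \cdot 36 = \frac{36 i \sqrt{3}}{5}$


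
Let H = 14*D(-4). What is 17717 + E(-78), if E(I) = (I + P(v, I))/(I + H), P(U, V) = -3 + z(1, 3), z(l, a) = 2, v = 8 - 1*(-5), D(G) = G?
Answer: 2374157/134 ≈ 17718.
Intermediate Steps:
v = 13 (v = 8 + 5 = 13)
P(U, V) = -1 (P(U, V) = -3 + 2 = -1)
H = -56 (H = 14*(-4) = -56)
E(I) = (-1 + I)/(-56 + I) (E(I) = (I - 1)/(I - 56) = (-1 + I)/(-56 + I))
17717 + E(-78) = 17717 + (-1 - 78)/(-56 - 78) = 17717 - 79/(-134) = 17717 - 1/134*(-79) = 17717 + 79/134 = 2374157/134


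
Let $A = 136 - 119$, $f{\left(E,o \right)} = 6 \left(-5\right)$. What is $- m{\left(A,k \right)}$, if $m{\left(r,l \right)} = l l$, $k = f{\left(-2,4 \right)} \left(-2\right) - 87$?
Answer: $-729$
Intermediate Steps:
$f{\left(E,o \right)} = -30$
$A = 17$ ($A = 136 - 119 = 17$)
$k = -27$ ($k = \left(-30\right) \left(-2\right) - 87 = 60 - 87 = -27$)
$m{\left(r,l \right)} = l^{2}$
$- m{\left(A,k \right)} = - \left(-27\right)^{2} = \left(-1\right) 729 = -729$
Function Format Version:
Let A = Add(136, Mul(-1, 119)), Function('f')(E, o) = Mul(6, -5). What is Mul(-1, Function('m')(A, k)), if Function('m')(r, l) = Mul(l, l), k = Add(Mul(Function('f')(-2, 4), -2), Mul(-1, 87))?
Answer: -729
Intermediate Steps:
Function('f')(E, o) = -30
A = 17 (A = Add(136, -119) = 17)
k = -27 (k = Add(Mul(-30, -2), Mul(-1, 87)) = Add(60, -87) = -27)
Function('m')(r, l) = Pow(l, 2)
Mul(-1, Function('m')(A, k)) = Mul(-1, Pow(-27, 2)) = Mul(-1, 729) = -729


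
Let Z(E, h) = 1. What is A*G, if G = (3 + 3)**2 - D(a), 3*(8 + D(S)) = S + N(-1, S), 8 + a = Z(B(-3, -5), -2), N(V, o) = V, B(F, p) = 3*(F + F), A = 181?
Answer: 25340/3 ≈ 8446.7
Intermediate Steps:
B(F, p) = 6*F (B(F, p) = 3*(2*F) = 6*F)
a = -7 (a = -8 + 1 = -7)
D(S) = -25/3 + S/3 (D(S) = -8 + (S - 1)/3 = -8 + (-1 + S)/3 = -8 + (-1/3 + S/3) = -25/3 + S/3)
G = 140/3 (G = (3 + 3)**2 - (-25/3 + (1/3)*(-7)) = 6**2 - (-25/3 - 7/3) = 36 - 1*(-32/3) = 36 + 32/3 = 140/3 ≈ 46.667)
A*G = 181*(140/3) = 25340/3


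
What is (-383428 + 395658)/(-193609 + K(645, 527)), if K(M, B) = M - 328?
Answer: -6115/96646 ≈ -0.063272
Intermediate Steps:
K(M, B) = -328 + M
(-383428 + 395658)/(-193609 + K(645, 527)) = (-383428 + 395658)/(-193609 + (-328 + 645)) = 12230/(-193609 + 317) = 12230/(-193292) = 12230*(-1/193292) = -6115/96646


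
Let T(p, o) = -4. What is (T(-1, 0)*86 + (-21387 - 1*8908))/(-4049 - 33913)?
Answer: 10213/12654 ≈ 0.80710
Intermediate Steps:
(T(-1, 0)*86 + (-21387 - 1*8908))/(-4049 - 33913) = (-4*86 + (-21387 - 1*8908))/(-4049 - 33913) = (-344 + (-21387 - 8908))/(-37962) = (-344 - 30295)*(-1/37962) = -30639*(-1/37962) = 10213/12654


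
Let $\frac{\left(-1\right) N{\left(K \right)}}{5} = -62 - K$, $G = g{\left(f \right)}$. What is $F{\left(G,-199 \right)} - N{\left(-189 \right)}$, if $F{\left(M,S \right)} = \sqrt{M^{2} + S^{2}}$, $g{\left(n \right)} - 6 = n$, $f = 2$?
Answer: $635 + \sqrt{39665} \approx 834.16$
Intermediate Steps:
$g{\left(n \right)} = 6 + n$
$G = 8$ ($G = 6 + 2 = 8$)
$N{\left(K \right)} = 310 + 5 K$ ($N{\left(K \right)} = - 5 \left(-62 - K\right) = 310 + 5 K$)
$F{\left(G,-199 \right)} - N{\left(-189 \right)} = \sqrt{8^{2} + \left(-199\right)^{2}} - \left(310 + 5 \left(-189\right)\right) = \sqrt{64 + 39601} - \left(310 - 945\right) = \sqrt{39665} - -635 = \sqrt{39665} + 635 = 635 + \sqrt{39665}$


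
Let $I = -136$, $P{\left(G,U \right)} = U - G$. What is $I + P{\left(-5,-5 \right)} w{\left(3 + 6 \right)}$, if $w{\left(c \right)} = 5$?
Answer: $-136$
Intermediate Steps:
$I + P{\left(-5,-5 \right)} w{\left(3 + 6 \right)} = -136 + \left(-5 - -5\right) 5 = -136 + \left(-5 + 5\right) 5 = -136 + 0 \cdot 5 = -136 + 0 = -136$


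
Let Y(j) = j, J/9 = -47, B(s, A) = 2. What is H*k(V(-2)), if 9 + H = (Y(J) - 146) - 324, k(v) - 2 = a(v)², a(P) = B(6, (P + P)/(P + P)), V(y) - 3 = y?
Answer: -5412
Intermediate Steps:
J = -423 (J = 9*(-47) = -423)
V(y) = 3 + y
a(P) = 2
k(v) = 6 (k(v) = 2 + 2² = 2 + 4 = 6)
H = -902 (H = -9 + ((-423 - 146) - 324) = -9 + (-569 - 324) = -9 - 893 = -902)
H*k(V(-2)) = -902*6 = -5412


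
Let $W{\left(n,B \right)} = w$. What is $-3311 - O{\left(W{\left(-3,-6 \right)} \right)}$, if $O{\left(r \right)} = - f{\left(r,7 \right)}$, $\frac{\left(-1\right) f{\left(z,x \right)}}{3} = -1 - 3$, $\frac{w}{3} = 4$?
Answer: $-3299$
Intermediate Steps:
$w = 12$ ($w = 3 \cdot 4 = 12$)
$W{\left(n,B \right)} = 12$
$f{\left(z,x \right)} = 12$ ($f{\left(z,x \right)} = - 3 \left(-1 - 3\right) = \left(-3\right) \left(-4\right) = 12$)
$O{\left(r \right)} = -12$ ($O{\left(r \right)} = \left(-1\right) 12 = -12$)
$-3311 - O{\left(W{\left(-3,-6 \right)} \right)} = -3311 - -12 = -3311 + 12 = -3299$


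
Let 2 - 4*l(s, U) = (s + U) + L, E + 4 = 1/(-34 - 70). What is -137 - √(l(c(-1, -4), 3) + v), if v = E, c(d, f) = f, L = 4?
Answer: -137 - I*√11518/52 ≈ -137.0 - 2.0639*I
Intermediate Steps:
E = -417/104 (E = -4 + 1/(-34 - 70) = -4 + 1/(-104) = -4 - 1/104 = -417/104 ≈ -4.0096)
l(s, U) = -½ - U/4 - s/4 (l(s, U) = ½ - ((s + U) + 4)/4 = ½ - ((U + s) + 4)/4 = ½ - (4 + U + s)/4 = ½ + (-1 - U/4 - s/4) = -½ - U/4 - s/4)
v = -417/104 ≈ -4.0096
-137 - √(l(c(-1, -4), 3) + v) = -137 - √((-½ - ¼*3 - ¼*(-4)) - 417/104) = -137 - √((-½ - ¾ + 1) - 417/104) = -137 - √(-¼ - 417/104) = -137 - √(-443/104) = -137 - I*√11518/52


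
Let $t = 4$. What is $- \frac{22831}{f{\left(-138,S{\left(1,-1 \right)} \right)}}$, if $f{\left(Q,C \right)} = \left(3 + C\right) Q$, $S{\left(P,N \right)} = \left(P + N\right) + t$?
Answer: $\frac{22831}{966} \approx 23.635$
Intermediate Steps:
$S{\left(P,N \right)} = 4 + N + P$ ($S{\left(P,N \right)} = \left(P + N\right) + 4 = \left(N + P\right) + 4 = 4 + N + P$)
$f{\left(Q,C \right)} = Q \left(3 + C\right)$
$- \frac{22831}{f{\left(-138,S{\left(1,-1 \right)} \right)}} = - \frac{22831}{\left(-138\right) \left(3 + \left(4 - 1 + 1\right)\right)} = - \frac{22831}{\left(-138\right) \left(3 + 4\right)} = - \frac{22831}{\left(-138\right) 7} = - \frac{22831}{-966} = \left(-22831\right) \left(- \frac{1}{966}\right) = \frac{22831}{966}$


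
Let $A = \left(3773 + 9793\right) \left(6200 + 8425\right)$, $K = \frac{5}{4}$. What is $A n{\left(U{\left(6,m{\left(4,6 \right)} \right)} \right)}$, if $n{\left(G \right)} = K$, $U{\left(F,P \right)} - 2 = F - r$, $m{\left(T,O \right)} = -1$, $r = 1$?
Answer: $\frac{496006875}{2} \approx 2.48 \cdot 10^{8}$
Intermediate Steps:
$U{\left(F,P \right)} = 1 + F$ ($U{\left(F,P \right)} = 2 + \left(F - 1\right) = 2 + \left(-1 + F\right) = 1 + F$)
$K = \frac{5}{4}$ ($K = 5 \cdot \frac{1}{4} = \frac{5}{4} \approx 1.25$)
$n{\left(G \right)} = \frac{5}{4}$
$A = 198402750$ ($A = 13566 \cdot 14625 = 198402750$)
$A n{\left(U{\left(6,m{\left(4,6 \right)} \right)} \right)} = 198402750 \cdot \frac{5}{4} = \frac{496006875}{2}$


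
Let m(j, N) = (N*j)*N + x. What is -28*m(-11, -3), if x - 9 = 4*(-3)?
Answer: 2856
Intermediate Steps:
x = -3 (x = 9 + 4*(-3) = 9 - 12 = -3)
m(j, N) = -3 + j*N² (m(j, N) = (N*j)*N - 3 = j*N² - 3 = -3 + j*N²)
-28*m(-11, -3) = -28*(-3 - 11*(-3)²) = -28*(-3 - 11*9) = -28*(-3 - 99) = -28*(-102) = 2856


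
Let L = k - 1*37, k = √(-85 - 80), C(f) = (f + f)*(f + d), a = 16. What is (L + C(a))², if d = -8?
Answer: (219 + I*√165)² ≈ 47796.0 + 5626.2*I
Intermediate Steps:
C(f) = 2*f*(-8 + f) (C(f) = (f + f)*(f - 8) = (2*f)*(-8 + f) = 2*f*(-8 + f))
k = I*√165 (k = √(-165) = I*√165 ≈ 12.845*I)
L = -37 + I*√165 (L = I*√165 - 1*37 = I*√165 - 37 = -37 + I*√165 ≈ -37.0 + 12.845*I)
(L + C(a))² = ((-37 + I*√165) + 2*16*(-8 + 16))² = ((-37 + I*√165) + 2*16*8)² = ((-37 + I*√165) + 256)² = (219 + I*√165)²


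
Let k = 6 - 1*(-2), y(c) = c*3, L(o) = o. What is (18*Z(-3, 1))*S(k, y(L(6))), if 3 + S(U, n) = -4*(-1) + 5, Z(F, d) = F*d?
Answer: -324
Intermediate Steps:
y(c) = 3*c
k = 8 (k = 6 + 2 = 8)
S(U, n) = 6 (S(U, n) = -3 + (-4*(-1) + 5) = -3 + (4 + 5) = -3 + 9 = 6)
(18*Z(-3, 1))*S(k, y(L(6))) = (18*(-3*1))*6 = (18*(-3))*6 = -54*6 = -324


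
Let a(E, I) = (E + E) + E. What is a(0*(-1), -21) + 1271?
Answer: 1271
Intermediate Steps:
a(E, I) = 3*E (a(E, I) = 2*E + E = 3*E)
a(0*(-1), -21) + 1271 = 3*(0*(-1)) + 1271 = 3*0 + 1271 = 0 + 1271 = 1271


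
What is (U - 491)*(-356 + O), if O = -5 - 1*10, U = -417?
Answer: 336868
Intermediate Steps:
O = -15 (O = -5 - 10 = -15)
(U - 491)*(-356 + O) = (-417 - 491)*(-356 - 15) = -908*(-371) = 336868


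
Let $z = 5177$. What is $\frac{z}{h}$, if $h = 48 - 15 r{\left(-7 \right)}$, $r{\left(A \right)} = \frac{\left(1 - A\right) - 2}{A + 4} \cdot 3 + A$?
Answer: $\frac{5177}{243} \approx 21.305$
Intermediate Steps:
$r{\left(A \right)} = A + \frac{3 \left(-1 - A\right)}{4 + A}$ ($r{\left(A \right)} = \frac{-1 - A}{4 + A} 3 + A = \frac{3 \left(-1 - A\right)}{4 + A} + A = A + \frac{3 \left(-1 - A\right)}{4 + A}$)
$h = 243$ ($h = 48 - 15 \frac{-3 - 7 + \left(-7\right)^{2}}{4 - 7} = 48 - 15 \frac{-3 - 7 + 49}{-3} = 48 - 15 \left(\left(- \frac{1}{3}\right) 39\right) = 48 - -195 = 48 + 195 = 243$)
$\frac{z}{h} = \frac{5177}{243}$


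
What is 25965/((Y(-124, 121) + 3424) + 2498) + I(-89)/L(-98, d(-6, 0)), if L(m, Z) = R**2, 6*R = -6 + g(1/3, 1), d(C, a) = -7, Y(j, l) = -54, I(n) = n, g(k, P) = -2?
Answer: -119023/2608 ≈ -45.638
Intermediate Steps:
R = -4/3 (R = (-6 - 2)/6 = (1/6)*(-8) = -4/3 ≈ -1.3333)
L(m, Z) = 16/9 (L(m, Z) = (-4/3)**2 = 16/9)
25965/((Y(-124, 121) + 3424) + 2498) + I(-89)/L(-98, d(-6, 0)) = 25965/((-54 + 3424) + 2498) - 89/16/9 = 25965/(3370 + 2498) - 89*9/16 = 25965/5868 - 801/16 = 25965*(1/5868) - 801/16 = 2885/652 - 801/16 = -119023/2608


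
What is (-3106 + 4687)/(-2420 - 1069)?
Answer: -527/1163 ≈ -0.45314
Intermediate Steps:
(-3106 + 4687)/(-2420 - 1069) = 1581/(-3489) = 1581*(-1/3489) = -527/1163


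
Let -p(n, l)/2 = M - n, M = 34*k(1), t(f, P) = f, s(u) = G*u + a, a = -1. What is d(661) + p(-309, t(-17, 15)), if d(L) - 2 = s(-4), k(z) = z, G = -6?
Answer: -661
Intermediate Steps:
s(u) = -1 - 6*u (s(u) = -6*u - 1 = -1 - 6*u)
d(L) = 25 (d(L) = 2 + (-1 - 6*(-4)) = 2 + (-1 + 24) = 2 + 23 = 25)
M = 34 (M = 34*1 = 34)
p(n, l) = -68 + 2*n (p(n, l) = -2*(34 - n) = -68 + 2*n)
d(661) + p(-309, t(-17, 15)) = 25 + (-68 + 2*(-309)) = 25 + (-68 - 618) = 25 - 686 = -661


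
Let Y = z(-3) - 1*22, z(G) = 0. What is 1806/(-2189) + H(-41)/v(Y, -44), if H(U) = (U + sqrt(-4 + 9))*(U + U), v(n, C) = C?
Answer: -338131/4378 + 41*sqrt(5)/22 ≈ -73.067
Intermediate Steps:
Y = -22 (Y = 0 - 1*22 = 0 - 22 = -22)
H(U) = 2*U*(U + sqrt(5)) (H(U) = (U + sqrt(5))*(2*U) = 2*U*(U + sqrt(5)))
1806/(-2189) + H(-41)/v(Y, -44) = 1806/(-2189) + (2*(-41)*(-41 + sqrt(5)))/(-44) = 1806*(-1/2189) + (3362 - 82*sqrt(5))*(-1/44) = -1806/2189 + (-1681/22 + 41*sqrt(5)/22) = -338131/4378 + 41*sqrt(5)/22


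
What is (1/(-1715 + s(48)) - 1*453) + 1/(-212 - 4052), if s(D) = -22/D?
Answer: -6117362903/13504088 ≈ -453.00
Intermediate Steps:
(1/(-1715 + s(48)) - 1*453) + 1/(-212 - 4052) = (1/(-1715 - 22/48) - 1*453) + 1/(-212 - 4052) = (1/(-1715 - 22*1/48) - 453) + 1/(-4264) = (1/(-1715 - 11/24) - 453) - 1/4264 = (1/(-41171/24) - 453) - 1/4264 = (-24/41171 - 453) - 1/4264 = -18650487/41171 - 1/4264 = -6117362903/13504088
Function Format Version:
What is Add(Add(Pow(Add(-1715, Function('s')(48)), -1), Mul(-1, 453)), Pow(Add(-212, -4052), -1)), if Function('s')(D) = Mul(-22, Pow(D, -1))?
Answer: Rational(-6117362903, 13504088) ≈ -453.00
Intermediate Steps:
Add(Add(Pow(Add(-1715, Function('s')(48)), -1), Mul(-1, 453)), Pow(Add(-212, -4052), -1)) = Add(Add(Pow(Add(-1715, Mul(-22, Pow(48, -1))), -1), Mul(-1, 453)), Pow(Add(-212, -4052), -1)) = Add(Add(Pow(Add(-1715, Mul(-22, Rational(1, 48))), -1), -453), Pow(-4264, -1)) = Add(Add(Pow(Add(-1715, Rational(-11, 24)), -1), -453), Rational(-1, 4264)) = Add(Add(Pow(Rational(-41171, 24), -1), -453), Rational(-1, 4264)) = Add(Add(Rational(-24, 41171), -453), Rational(-1, 4264)) = Add(Rational(-18650487, 41171), Rational(-1, 4264)) = Rational(-6117362903, 13504088)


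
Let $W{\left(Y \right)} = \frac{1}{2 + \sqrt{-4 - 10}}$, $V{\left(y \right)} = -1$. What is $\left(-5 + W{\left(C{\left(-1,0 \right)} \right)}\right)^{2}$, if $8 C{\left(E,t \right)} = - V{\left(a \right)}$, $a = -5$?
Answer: $\frac{\left(88 + i \sqrt{14}\right)^{2}}{324} \approx 23.858 + 2.0325 i$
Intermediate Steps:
$C{\left(E,t \right)} = \frac{1}{8}$ ($C{\left(E,t \right)} = \frac{\left(-1\right) \left(-1\right)}{8} = \frac{1}{8} \cdot 1 = \frac{1}{8}$)
$W{\left(Y \right)} = \frac{1}{2 + i \sqrt{14}}$ ($W{\left(Y \right)} = \frac{1}{2 + \sqrt{-14}} = \frac{1}{2 + i \sqrt{14}}$)
$\left(-5 + W{\left(C{\left(-1,0 \right)} \right)}\right)^{2} = \left(-5 + \left(\frac{1}{9} - \frac{i \sqrt{14}}{18}\right)\right)^{2} = \left(- \frac{44}{9} - \frac{i \sqrt{14}}{18}\right)^{2}$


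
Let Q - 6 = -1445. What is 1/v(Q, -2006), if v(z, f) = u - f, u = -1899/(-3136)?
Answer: 3136/6292715 ≈ 0.00049835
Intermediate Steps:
Q = -1439 (Q = 6 - 1445 = -1439)
u = 1899/3136 (u = -1899*(-1/3136) = 1899/3136 ≈ 0.60555)
v(z, f) = 1899/3136 - f
1/v(Q, -2006) = 1/(1899/3136 - 1*(-2006)) = 1/(1899/3136 + 2006) = 1/(6292715/3136) = 3136/6292715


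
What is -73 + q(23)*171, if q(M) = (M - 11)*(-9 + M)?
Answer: 28655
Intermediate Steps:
q(M) = (-11 + M)*(-9 + M)
-73 + q(23)*171 = -73 + (99 + 23² - 20*23)*171 = -73 + (99 + 529 - 460)*171 = -73 + 168*171 = -73 + 28728 = 28655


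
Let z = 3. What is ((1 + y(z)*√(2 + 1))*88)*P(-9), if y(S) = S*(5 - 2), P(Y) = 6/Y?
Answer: -176/3 - 528*√3 ≈ -973.19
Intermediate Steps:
y(S) = 3*S (y(S) = S*3 = 3*S)
((1 + y(z)*√(2 + 1))*88)*P(-9) = ((1 + (3*3)*√(2 + 1))*88)*(6/(-9)) = ((1 + 9*√3)*88)*(6*(-⅑)) = (88 + 792*√3)*(-⅔) = -176/3 - 528*√3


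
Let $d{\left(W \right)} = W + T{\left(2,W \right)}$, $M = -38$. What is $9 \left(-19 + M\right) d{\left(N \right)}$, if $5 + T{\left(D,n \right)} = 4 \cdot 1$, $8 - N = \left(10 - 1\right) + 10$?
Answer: $6156$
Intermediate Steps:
$N = -11$ ($N = 8 - \left(\left(10 - 1\right) + 10\right) = 8 - \left(9 + 10\right) = 8 - 19 = -11$)
$T{\left(D,n \right)} = -1$ ($T{\left(D,n \right)} = -5 + 4 \cdot 1 = -5 + 4 = -1$)
$d{\left(W \right)} = -1 + W$ ($d{\left(W \right)} = W - 1 = -1 + W$)
$9 \left(-19 + M\right) d{\left(N \right)} = 9 \left(-19 - 38\right) \left(-1 - 11\right) = 9 \left(-57\right) \left(-12\right) = \left(-513\right) \left(-12\right) = 6156$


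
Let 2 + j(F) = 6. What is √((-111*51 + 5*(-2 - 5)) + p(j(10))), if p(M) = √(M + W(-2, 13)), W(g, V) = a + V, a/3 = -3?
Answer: √(-5696 + 2*√2) ≈ 75.453*I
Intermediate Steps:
a = -9 (a = 3*(-3) = -9)
j(F) = 4 (j(F) = -2 + 6 = 4)
W(g, V) = -9 + V
p(M) = √(4 + M) (p(M) = √(M + (-9 + 13)) = √(M + 4) = √(4 + M))
√((-111*51 + 5*(-2 - 5)) + p(j(10))) = √((-111*51 + 5*(-2 - 5)) + √(4 + 4)) = √((-5661 + 5*(-7)) + √8) = √((-5661 - 35) + 2*√2) = √(-5696 + 2*√2)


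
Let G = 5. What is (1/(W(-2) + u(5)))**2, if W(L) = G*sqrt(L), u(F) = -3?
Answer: I/(-41*I + 30*sqrt(2)) ≈ -0.011778 + 0.012188*I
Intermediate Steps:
W(L) = 5*sqrt(L)
(1/(W(-2) + u(5)))**2 = (1/(5*sqrt(-2) - 3))**2 = (1/(5*(I*sqrt(2)) - 3))**2 = (1/(5*I*sqrt(2) - 3))**2 = (1/(-3 + 5*I*sqrt(2)))**2 = (-3 + 5*I*sqrt(2))**(-2)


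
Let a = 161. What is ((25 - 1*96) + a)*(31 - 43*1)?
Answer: -1080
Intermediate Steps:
((25 - 1*96) + a)*(31 - 43*1) = ((25 - 1*96) + 161)*(31 - 43*1) = ((25 - 96) + 161)*(31 - 43) = (-71 + 161)*(-12) = 90*(-12) = -1080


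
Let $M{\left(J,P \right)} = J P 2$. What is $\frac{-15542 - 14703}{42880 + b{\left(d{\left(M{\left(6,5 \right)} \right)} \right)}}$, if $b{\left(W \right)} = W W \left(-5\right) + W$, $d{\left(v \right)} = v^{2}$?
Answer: $\frac{6049}{12950704} \approx 0.00046708$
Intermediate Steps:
$M{\left(J,P \right)} = 2 J P$
$b{\left(W \right)} = W - 5 W^{2}$ ($b{\left(W \right)} = W^{2} \left(-5\right) + W = - 5 W^{2} + W = W - 5 W^{2}$)
$\frac{-15542 - 14703}{42880 + b{\left(d{\left(M{\left(6,5 \right)} \right)} \right)}} = \frac{-15542 - 14703}{42880 + \left(2 \cdot 6 \cdot 5\right)^{2} \left(1 - 5 \left(2 \cdot 6 \cdot 5\right)^{2}\right)} = - \frac{30245}{42880 + 60^{2} \left(1 - 5 \cdot 60^{2}\right)} = - \frac{30245}{42880 + 3600 \left(1 - 18000\right)} = - \frac{30245}{42880 + 3600 \left(-17999\right)} = - \frac{30245}{42880 - 64796400} = - \frac{30245}{-64753520} = \left(-30245\right) \left(- \frac{1}{64753520}\right) = \frac{6049}{12950704}$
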